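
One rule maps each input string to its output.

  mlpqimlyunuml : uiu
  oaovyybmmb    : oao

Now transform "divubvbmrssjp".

iu

The pattern: move the last 3 characters to the front (rotate right by 3), then keep only the vowels.
Starting from "divubvbmrssjp": after the first operation, "sjpdivubvbmrs"; after the second, "iu".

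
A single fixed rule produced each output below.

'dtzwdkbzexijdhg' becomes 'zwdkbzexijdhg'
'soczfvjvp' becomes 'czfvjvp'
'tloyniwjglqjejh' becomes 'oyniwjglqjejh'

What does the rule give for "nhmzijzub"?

Looking at the pairs, the operation is to delete the first 2 characters.
For "nhmzijzub" the result is "mzijzub".

mzijzub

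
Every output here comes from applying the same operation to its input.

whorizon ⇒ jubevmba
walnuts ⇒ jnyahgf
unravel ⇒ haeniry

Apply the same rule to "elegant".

ryrtnag

In each case the input is transformed by: shift every letter 13 places forward in the alphabet (wrapping around) — i.e. ROT13.
"elegant" → "ryrtnag".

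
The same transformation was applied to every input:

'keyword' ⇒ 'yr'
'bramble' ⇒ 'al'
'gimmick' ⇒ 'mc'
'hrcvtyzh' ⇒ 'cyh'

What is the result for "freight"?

eh

The rule is to move the first character to the end, then keep one character in every 3, starting at position 2 (positions 2nd, 5th, 8th, ...).
Working it through for "freight": intermediate "reightf", final "eh".
(Check on "gimmick": → "immickg" → "mc" ✓)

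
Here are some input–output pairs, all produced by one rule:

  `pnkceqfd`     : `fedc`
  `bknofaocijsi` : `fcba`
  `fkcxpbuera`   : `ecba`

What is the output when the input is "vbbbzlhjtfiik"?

Looking at the pairs, the operation is to sort the characters into reverse alphabetical order, then keep only the last 4 characters.
On "vbbbzlhjtfiik" that produces "fbbb".

fbbb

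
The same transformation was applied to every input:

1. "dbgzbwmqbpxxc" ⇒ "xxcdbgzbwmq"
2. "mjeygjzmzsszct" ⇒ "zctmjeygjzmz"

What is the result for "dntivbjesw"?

eswdntiv

Each output is the input with this applied: move the last 3 characters to the front (rotate right by 3), then delete the last 2 characters.
For "dntivbjesw", step one produces "eswdntivbj"; step two turns that into "eswdntiv".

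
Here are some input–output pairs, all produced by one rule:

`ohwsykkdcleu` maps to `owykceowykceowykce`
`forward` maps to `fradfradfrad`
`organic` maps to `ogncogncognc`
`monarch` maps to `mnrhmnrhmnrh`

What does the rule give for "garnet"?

The transformation: keep every other character starting from the first (positions 1st, 3rd, 5th, ...), then write the whole string 3 times in a row.
Starting from "garnet": after the first operation, "gre"; after the second, "gregregre".

gregregre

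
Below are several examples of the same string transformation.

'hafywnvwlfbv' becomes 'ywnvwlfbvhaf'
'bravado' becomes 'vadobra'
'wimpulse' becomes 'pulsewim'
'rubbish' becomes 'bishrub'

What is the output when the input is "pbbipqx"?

In each case the input is transformed by: move the first 3 characters to the end (rotate left by 3).
Doing the same to "pbbipqx": "ipqxpbb".

ipqxpbb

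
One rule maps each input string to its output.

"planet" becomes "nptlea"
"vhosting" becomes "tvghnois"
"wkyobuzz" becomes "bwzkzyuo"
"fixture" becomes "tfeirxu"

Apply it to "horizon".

Looking at the pairs, the operation is to take characters alternately from the front and the back (1st, last, 2nd, 2nd-last, ...), then move the last character to the front.
Working it through for "horizon": intermediate "hnoorzi", final "ihnoorz".

ihnoorz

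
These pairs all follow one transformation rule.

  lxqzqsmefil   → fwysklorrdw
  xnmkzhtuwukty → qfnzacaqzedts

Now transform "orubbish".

hhoynuxa

What's happening: shift every letter 6 places forward in the alphabet (wrapping around), then move the first 3 characters to the end (rotate left by 3).
Working it through for "orubbish": intermediate "uxahhoyn", final "hhoynuxa".
(Check on "lxqzqsmefil": → "rdwfwysklor" → "fwysklorrdw" ✓)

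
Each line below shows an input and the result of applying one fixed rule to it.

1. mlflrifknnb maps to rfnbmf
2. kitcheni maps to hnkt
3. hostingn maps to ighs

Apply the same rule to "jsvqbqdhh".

bdhjv

What's happening: keep every other character starting from the first (positions 1st, 3rd, 5th, ...), then move the first 2 characters to the end (rotate left by 2).
So "jsvqbqdhh" becomes "bdhjv".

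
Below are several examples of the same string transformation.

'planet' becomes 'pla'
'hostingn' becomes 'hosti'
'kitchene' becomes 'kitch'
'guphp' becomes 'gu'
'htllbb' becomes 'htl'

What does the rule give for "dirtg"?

di

Each output is the input with this applied: delete the last 3 characters.
On "dirtg" that produces "di".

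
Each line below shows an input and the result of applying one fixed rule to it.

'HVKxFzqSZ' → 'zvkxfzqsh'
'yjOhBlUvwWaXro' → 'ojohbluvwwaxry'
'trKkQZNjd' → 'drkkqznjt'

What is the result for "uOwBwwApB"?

Each output is the input with this applied: swap the first and last characters, then convert every letter to lowercase.
Applying both steps to "uOwBwwApB": "BOwBwwApu", then "bowbwwapu".

bowbwwapu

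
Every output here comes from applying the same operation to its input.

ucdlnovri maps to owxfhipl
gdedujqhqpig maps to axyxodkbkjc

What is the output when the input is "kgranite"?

ealuhcn

Looking at the pairs, the operation is to delete the last character, then shift every letter 6 places backward in the alphabet (wrapping around).
For "kgranite", step one produces "kgranit"; step two turns that into "ealuhcn".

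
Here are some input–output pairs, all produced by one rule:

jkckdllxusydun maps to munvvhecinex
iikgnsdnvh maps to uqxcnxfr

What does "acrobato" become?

bylkdy

Looking at the pairs, the operation is to shift every letter 10 places forward in the alphabet (wrapping around), then delete the first 2 characters.
"acrobato" → "kmbylkdy" → "bylkdy".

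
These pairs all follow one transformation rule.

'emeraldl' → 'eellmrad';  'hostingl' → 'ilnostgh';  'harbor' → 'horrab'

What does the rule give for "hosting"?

The transformation: sort the characters into alphabetical order, then move the first 2 characters to the end (rotate left by 2).
On "hosting": the first step gives "ghinost", and the second then gives "inostgh".

inostgh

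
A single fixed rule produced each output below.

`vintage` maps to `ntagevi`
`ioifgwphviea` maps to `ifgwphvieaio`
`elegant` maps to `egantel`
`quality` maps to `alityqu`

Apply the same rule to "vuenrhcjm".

enrhcjmvu

Looking at the pairs, the operation is to move the first 2 characters to the end (rotate left by 2).
So "vuenrhcjm" becomes "enrhcjmvu".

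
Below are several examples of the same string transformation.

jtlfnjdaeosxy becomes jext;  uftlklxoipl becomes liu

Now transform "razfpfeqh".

fhz

The rule is to move the first 3 characters to the end (rotate left by 3), then keep one character in every 3, starting at position 3 (positions 3rd, 6th, 9th, ...).
On "razfpfeqh": the first step gives "fpfeqhraz", and the second then gives "fhz".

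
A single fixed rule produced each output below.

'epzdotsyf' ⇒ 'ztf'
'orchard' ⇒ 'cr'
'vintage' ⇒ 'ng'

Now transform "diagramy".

In each case the input is transformed by: keep one character in every 3, starting at position 3 (positions 3rd, 6th, 9th, ...).
"diagramy" → "aa".

aa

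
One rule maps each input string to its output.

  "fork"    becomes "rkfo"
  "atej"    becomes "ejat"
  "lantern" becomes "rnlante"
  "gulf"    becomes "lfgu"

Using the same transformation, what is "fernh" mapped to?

nhfer

Rule — move the last 2 characters to the front (rotate right by 2).
"fernh" → "nhfer".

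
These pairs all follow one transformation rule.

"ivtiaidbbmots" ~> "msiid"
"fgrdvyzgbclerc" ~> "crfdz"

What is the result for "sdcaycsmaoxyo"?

Rule — keep one character in every 3, starting at position 1 (positions 1st, 4th, 7th, ...), then move the first 3 characters to the end (rotate left by 3).
Working it through for "sdcaycsmaoxyo": intermediate "sasoo", final "oosas".

oosas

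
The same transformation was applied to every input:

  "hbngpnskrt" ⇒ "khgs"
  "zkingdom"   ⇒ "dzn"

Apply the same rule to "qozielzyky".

yqiz

Rule — move the last 3 characters to the front (rotate right by 3), then keep one character in every 3, starting at position 1 (positions 1st, 4th, 7th, ...).
"qozielzyky" → "ykyqozielz" → "yqiz".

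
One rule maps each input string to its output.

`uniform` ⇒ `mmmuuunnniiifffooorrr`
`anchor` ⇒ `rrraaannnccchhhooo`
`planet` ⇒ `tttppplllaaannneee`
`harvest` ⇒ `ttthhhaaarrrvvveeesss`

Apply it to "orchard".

dddooorrrccchhhaaarrr

In each case the input is transformed by: repeat every character 3 times, then move the last 3 characters to the front (rotate right by 3).
On "orchard": the first step gives "ooorrrccchhhaaarrrddd", and the second then gives "dddooorrrccchhhaaarrr".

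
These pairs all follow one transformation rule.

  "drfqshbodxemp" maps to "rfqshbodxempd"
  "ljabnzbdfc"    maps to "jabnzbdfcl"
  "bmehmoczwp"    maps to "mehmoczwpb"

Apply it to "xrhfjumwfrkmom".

rhfjumwfrkmomx

In each case the input is transformed by: move the first character to the end.
Doing the same to "xrhfjumwfrkmom": "rhfjumwfrkmomx".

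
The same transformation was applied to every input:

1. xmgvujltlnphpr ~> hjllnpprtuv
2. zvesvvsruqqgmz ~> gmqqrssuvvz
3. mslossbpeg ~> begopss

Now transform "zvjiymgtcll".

cgillmty

In each case the input is transformed by: delete the first 3 characters, then sort the characters into alphabetical order.
Starting from "zvjiymgtcll": after the first operation, "iymgtcll"; after the second, "cgillmty".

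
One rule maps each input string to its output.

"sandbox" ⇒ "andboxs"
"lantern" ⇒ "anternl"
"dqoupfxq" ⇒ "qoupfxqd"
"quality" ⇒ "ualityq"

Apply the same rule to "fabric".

The transformation: move the first character to the end.
"fabric" → "abricf".

abricf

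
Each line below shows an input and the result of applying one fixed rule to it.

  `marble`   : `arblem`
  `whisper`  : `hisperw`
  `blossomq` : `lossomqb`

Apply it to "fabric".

abricf

What's happening: move the first character to the end.
Doing the same to "fabric": "abricf".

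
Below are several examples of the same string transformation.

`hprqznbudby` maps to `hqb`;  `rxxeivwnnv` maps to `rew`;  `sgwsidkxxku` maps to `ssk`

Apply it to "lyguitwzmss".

luw

The transformation: delete the last 3 characters, then keep one character in every 3, starting at position 1 (positions 1st, 4th, 7th, ...).
Working it through for "lyguitwzmss": intermediate "lyguitwz", final "luw".
(Check on "rxxeivwnnv": → "rxxeivw" → "rew" ✓)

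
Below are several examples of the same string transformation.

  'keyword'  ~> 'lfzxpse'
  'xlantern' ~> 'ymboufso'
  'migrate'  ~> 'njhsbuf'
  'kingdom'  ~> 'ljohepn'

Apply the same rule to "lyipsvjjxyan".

mzjqtwkkyzbo

The rule is to shift every letter 1 place forward in the alphabet (wrapping around).
Applying that to "lyipsvjjxyan" gives "mzjqtwkkyzbo".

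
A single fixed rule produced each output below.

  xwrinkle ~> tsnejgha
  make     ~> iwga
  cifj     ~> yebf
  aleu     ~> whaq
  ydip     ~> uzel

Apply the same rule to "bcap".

In each case the input is transformed by: shift every letter 4 places backward in the alphabet (wrapping around).
So "bcap" becomes "xywl".

xywl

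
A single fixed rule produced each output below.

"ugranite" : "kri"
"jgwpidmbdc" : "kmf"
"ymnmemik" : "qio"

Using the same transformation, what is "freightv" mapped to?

In each case the input is transformed by: keep one character in every 3, starting at position 2 (positions 2nd, 5th, 8th, ...), then shift every letter 4 places forward in the alphabet (wrapping around).
"freightv" → "rgv" → "vkz".

vkz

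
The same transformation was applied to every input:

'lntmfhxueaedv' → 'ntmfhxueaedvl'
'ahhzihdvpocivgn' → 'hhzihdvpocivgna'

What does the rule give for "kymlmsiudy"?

ymlmsiudyk

In each case the input is transformed by: move the first character to the end.
Applying that to "kymlmsiudy" gives "ymlmsiudyk".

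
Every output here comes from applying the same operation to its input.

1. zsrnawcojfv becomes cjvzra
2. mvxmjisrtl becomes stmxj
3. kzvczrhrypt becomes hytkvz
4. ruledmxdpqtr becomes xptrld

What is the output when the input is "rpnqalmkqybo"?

mqbrna

In each case the input is transformed by: keep every other character starting from the first (positions 1st, 3rd, 5th, ...), then move the first 3 characters to the end (rotate left by 3).
Working it through for "rpnqalmkqybo": intermediate "rnamqb", final "mqbrna".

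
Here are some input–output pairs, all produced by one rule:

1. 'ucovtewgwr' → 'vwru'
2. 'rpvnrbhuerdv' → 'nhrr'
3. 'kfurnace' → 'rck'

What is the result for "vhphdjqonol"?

The rule is to keep one character in every 3, starting at position 1 (positions 1st, 4th, 7th, ...), then move the first character to the end.
Applying both steps to "vhphdjqonol": "vhqo", then "hqov".

hqov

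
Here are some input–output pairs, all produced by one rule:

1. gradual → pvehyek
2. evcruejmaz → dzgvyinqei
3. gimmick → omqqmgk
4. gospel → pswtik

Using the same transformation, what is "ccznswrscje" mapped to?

The rule is to swap the first and last characters, then shift every letter 4 places forward in the alphabet (wrapping around).
For "ccznswrscje", step one produces "ecznswrscjc"; step two turns that into "igdrwavwgng".

igdrwavwgng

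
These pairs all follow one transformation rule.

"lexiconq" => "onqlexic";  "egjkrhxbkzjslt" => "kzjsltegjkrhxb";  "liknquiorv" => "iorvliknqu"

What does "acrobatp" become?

atpacrob

Rule — move the first character to the end, then swap the front and back halves of the string.
For "acrobatp", step one produces "crobatpa"; step two turns that into "atpacrob".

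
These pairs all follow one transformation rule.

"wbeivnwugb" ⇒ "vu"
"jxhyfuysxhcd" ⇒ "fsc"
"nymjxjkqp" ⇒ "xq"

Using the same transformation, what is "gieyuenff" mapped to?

The rule is to delete the first 2 characters, then keep one character in every 3, starting at position 3 (positions 3rd, 6th, 9th, ...).
Doing the same to "gieyuenff": "uf".

uf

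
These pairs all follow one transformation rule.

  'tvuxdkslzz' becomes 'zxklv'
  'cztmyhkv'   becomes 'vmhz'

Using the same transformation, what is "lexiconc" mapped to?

The pattern: keep every other character starting from the second (positions 2nd, 4th, 6th, ...), then swap the first and last characters.
Applying that to "lexiconc" gives "cioe".

cioe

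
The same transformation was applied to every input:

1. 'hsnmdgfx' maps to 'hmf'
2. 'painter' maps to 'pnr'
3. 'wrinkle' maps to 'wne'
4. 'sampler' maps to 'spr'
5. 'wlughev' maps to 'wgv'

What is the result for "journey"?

In each case the input is transformed by: keep one character in every 3, starting at position 1 (positions 1st, 4th, 7th, ...).
Applying that to "journey" gives "jry".

jry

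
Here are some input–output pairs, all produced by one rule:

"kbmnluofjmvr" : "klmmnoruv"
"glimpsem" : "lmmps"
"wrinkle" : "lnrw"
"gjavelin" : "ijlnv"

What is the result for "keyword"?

orwy

The rule is to sort the characters into alphabetical order, then delete the first 3 characters.
So "keyword" becomes "orwy".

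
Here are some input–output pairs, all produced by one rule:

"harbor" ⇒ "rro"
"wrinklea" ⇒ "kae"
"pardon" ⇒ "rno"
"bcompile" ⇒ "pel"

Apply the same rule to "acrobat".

The transformation: swap each adjacent pair of characters (1↔2, 3↔4, ...), then keep only the last 3 characters.
For "acrobat", step one produces "caorabt"; step two turns that into "abt".

abt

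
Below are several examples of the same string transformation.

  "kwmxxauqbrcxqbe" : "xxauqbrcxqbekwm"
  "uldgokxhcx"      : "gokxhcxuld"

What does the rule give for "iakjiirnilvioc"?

In each case the input is transformed by: move the first 3 characters to the end (rotate left by 3).
Applying that to "iakjiirnilvioc" gives "jiirnilviociak".

jiirnilviociak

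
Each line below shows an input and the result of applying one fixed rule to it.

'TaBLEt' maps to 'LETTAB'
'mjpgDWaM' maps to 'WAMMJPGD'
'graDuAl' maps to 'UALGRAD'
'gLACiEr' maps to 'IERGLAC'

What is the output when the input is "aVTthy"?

THYAVT

The transformation: move the last 3 characters to the front (rotate right by 3), then convert every letter to uppercase.
On "aVTthy": the first step gives "thyaVT", and the second then gives "THYAVT".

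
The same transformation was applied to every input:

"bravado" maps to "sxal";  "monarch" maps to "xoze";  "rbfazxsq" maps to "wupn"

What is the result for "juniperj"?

What's happening: shift every letter 3 places backward in the alphabet (wrapping around), then keep only the last 4 characters.
Doing the same to "juniperj": "mbog".

mbog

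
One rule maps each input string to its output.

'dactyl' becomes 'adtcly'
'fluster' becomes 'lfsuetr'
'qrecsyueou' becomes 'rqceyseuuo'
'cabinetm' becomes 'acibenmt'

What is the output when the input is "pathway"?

The transformation: swap each adjacent pair of characters (1↔2, 3↔4, ...).
On "pathway" that produces "aphtawy".

aphtawy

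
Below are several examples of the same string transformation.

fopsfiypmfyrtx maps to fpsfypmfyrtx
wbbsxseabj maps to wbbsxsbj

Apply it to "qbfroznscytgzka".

Looking at the pairs, the operation is to remove every vowel.
Doing the same to "qbfroznscytgzka": "qbfrznscytgzk".

qbfrznscytgzk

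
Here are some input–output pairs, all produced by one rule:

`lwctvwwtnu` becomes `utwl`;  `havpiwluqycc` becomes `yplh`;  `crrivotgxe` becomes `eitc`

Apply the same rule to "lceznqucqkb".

kzul

The rule is to keep one character in every 3, starting at position 1 (positions 1st, 4th, 7th, ...), then swap the first and last characters.
Starting from "lceznqucqkb": after the first operation, "lzuk"; after the second, "kzul".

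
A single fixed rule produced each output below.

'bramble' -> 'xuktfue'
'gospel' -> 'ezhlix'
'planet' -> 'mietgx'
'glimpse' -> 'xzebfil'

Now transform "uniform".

fngbyhk

The transformation: move the last character to the front, then shift every letter 7 places backward in the alphabet (wrapping around).
"uniform" → "fngbyhk".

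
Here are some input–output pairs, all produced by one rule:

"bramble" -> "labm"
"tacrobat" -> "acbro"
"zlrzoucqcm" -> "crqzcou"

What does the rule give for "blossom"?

Looking at the pairs, the operation is to take characters alternately from the front and the back (1st, last, 2nd, 2nd-last, ...), then delete the first 3 characters.
Applying both steps to "blossom": "bmlooss", then "ooss".

ooss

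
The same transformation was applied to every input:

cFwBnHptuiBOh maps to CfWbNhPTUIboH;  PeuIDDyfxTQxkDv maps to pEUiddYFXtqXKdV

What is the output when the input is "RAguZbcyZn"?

raGUzBCYzN

In each case the input is transformed by: flip the case of every letter.
Applying that to "RAguZbcyZn" gives "raGUzBCYzN".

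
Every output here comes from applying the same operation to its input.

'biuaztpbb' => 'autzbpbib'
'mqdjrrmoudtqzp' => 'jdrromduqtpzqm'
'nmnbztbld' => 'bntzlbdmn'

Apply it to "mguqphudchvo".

quhpduhcovgm

In each case the input is transformed by: swap each adjacent pair of characters (1↔2, 3↔4, ...), then move the first 2 characters to the end (rotate left by 2).
So "mguqphudchvo" becomes "quhpduhcovgm".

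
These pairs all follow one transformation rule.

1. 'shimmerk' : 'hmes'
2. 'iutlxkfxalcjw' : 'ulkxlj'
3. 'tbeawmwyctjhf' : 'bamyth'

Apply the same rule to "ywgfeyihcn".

Each output is the input with this applied: swap the first and last characters, then keep every other character starting from the second (positions 2nd, 4th, 6th, ...).
Applying that to "ywgfeyihcn" gives "wfyhy".

wfyhy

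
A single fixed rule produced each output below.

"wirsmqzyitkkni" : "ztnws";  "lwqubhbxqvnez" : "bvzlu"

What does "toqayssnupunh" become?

What's happening: keep one character in every 3, starting at position 1 (positions 1st, 4th, 7th, ...), then move the last 3 characters to the front (rotate right by 3).
For "toqayssnupunh", step one produces "tasph"; step two turns that into "sphta".
(Check on "lwqubhbxqvnez": → "lubvz" → "bvzlu" ✓)

sphta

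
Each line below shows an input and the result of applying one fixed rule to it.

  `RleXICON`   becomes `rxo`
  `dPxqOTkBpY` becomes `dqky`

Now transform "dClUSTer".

Rule — keep one character in every 3, starting at position 1 (positions 1st, 4th, 7th, ...), then convert every letter to lowercase.
Doing the same to "dClUSTer": "due".

due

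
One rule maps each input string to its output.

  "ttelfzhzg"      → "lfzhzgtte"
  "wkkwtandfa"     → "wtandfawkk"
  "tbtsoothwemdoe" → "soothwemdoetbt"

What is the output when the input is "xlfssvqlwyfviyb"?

ssvqlwyfviybxlf

Each output is the input with this applied: move the first 3 characters to the end (rotate left by 3).
On "xlfssvqlwyfviyb" that produces "ssvqlwyfviybxlf".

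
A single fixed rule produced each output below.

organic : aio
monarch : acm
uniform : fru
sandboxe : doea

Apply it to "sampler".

pes

Each output is the input with this applied: move the first 2 characters to the end (rotate left by 2), then keep every other character starting from the second (positions 2nd, 4th, 6th, ...).
Starting from "sampler": after the first operation, "mplersa"; after the second, "pes".
(Check on "sandboxe": → "ndboxesa" → "doea" ✓)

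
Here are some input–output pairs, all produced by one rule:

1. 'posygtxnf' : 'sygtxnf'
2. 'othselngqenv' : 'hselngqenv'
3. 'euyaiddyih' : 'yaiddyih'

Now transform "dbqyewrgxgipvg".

qyewrgxgipvg

Rule — delete the first 2 characters.
Applying that to "dbqyewrgxgipvg" gives "qyewrgxgipvg".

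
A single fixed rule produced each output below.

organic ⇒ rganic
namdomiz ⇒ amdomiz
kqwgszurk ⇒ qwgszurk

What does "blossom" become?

Each output is the input with this applied: delete the first character.
Applying that to "blossom" gives "lossom".

lossom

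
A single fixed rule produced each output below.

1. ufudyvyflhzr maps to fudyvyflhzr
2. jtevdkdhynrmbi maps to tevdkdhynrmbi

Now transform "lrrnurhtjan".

What's happening: delete the first character.
On "lrrnurhtjan" that produces "rrnurhtjan".

rrnurhtjan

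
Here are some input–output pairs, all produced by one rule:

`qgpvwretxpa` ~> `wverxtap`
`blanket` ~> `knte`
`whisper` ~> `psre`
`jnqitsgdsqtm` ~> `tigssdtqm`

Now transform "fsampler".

pmelr

The rule is to delete the first 3 characters, then swap each adjacent pair of characters (1↔2, 3↔4, ...).
Starting from "fsampler": after the first operation, "mpler"; after the second, "pmelr".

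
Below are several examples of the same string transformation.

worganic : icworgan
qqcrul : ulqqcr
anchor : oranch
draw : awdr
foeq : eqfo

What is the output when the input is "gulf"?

lfgu

In each case the input is transformed by: move the last 2 characters to the front (rotate right by 2).
Applying that to "gulf" gives "lfgu".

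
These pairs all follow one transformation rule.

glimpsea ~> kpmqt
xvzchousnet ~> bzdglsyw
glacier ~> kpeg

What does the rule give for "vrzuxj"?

zvd

The pattern: shift every letter 4 places forward in the alphabet (wrapping around), then delete the last 3 characters.
For "vrzuxj", step one produces "zvdybn"; step two turns that into "zvd".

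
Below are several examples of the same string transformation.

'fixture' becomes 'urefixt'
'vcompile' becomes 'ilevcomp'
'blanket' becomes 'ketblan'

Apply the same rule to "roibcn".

The pattern: move the last 3 characters to the front (rotate right by 3).
For "roibcn" the result is "bcnroi".

bcnroi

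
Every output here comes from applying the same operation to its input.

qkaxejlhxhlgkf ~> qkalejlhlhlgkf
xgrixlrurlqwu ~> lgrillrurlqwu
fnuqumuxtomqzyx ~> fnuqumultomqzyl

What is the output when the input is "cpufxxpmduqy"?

The rule is to replace every "x" with "l".
So "cpufxxpmduqy" becomes "cpufllpmduqy".

cpufllpmduqy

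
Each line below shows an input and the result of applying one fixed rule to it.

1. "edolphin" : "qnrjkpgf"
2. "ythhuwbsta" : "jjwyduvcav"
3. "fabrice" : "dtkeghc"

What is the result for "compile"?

orkngeq

Looking at the pairs, the operation is to shift every letter 2 places forward in the alphabet (wrapping around), then move the first 2 characters to the end (rotate left by 2).
Starting from "compile": after the first operation, "eqorkng"; after the second, "orkngeq".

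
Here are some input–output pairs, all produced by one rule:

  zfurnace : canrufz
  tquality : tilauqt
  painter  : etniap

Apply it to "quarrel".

Rule — reverse the string, then delete the first character.
"quarrel" → "errauq".

errauq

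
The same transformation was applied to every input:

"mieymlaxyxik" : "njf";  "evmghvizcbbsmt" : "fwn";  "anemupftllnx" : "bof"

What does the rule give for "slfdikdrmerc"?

Looking at the pairs, the operation is to shift every letter 1 place forward in the alphabet (wrapping around), then keep only the first 3 characters.
On "slfdikdrmerc": the first step gives "tmgejlesnfsd", and the second then gives "tmg".
(Check on "anemupftllnx": → "bofnvqgummoy" → "bof" ✓)

tmg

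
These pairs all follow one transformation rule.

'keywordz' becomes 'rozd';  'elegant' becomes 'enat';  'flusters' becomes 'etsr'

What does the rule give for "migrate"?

gtae

What's happening: swap each adjacent pair of characters (1↔2, 3↔4, ...), then keep only the last 4 characters.
For "migrate", step one produces "imrgtae"; step two turns that into "gtae".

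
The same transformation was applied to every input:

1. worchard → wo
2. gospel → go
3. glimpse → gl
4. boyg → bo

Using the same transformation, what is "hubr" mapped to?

hu

The rule is to keep only the first 2 characters.
Doing the same to "hubr": "hu".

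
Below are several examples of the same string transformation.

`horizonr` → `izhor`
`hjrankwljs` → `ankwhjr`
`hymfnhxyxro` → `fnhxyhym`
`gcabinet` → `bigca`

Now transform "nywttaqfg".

In each case the input is transformed by: delete the last 3 characters, then move the first 3 characters to the end (rotate left by 3).
Applying both steps to "nywttaqfg": "nywtta", then "ttanyw".

ttanyw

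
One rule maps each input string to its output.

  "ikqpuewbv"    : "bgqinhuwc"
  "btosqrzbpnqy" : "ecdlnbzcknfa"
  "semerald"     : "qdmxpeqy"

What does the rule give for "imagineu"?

suzqguym

The transformation: shift every letter 12 places forward in the alphabet (wrapping around), then move the first 3 characters to the end (rotate left by 3).
Starting from "imagineu": after the first operation, "uymsuzqg"; after the second, "suzqguym".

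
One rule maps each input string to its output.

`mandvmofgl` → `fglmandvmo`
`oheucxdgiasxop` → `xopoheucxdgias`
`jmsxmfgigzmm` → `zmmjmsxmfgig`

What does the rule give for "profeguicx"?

The rule is to move the last 3 characters to the front (rotate right by 3).
On "profeguicx" that produces "icxprofegu".

icxprofegu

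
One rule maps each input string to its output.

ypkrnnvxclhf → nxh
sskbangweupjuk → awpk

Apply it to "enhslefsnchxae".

What's happening: keep one character in every 3, starting at position 2 (positions 2nd, 5th, 8th, ...), then delete the first character.
Working it through for "enhslefsnchxae": intermediate "nlshe", final "lshe".

lshe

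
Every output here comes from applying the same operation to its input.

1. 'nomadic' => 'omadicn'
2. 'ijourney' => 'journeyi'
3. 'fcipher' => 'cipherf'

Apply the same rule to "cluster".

lusterc

Looking at the pairs, the operation is to move the first character to the end.
For "cluster" the result is "lusterc".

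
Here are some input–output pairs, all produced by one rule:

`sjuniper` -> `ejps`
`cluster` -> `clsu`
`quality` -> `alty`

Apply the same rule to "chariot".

ahot

The rule is to sort the characters into alphabetical order, then keep every other character starting from the first (positions 1st, 3rd, 5th, ...).
On "chariot": the first step gives "achiort", and the second then gives "ahot".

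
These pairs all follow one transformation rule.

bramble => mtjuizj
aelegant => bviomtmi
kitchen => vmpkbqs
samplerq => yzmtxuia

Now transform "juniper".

In each case the input is transformed by: shift every letter 8 places forward in the alphabet (wrapping around), then reverse the string.
Working it through for "juniper": intermediate "rcvqxmz", final "zmxqvcr".
(Check on "samplerq": → "aiuxtmzy" → "yzmtxuia" ✓)

zmxqvcr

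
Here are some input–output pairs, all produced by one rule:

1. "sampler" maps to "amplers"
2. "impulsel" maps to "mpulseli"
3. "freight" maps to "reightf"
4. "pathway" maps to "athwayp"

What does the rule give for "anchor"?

nchora

The rule is to move the first character to the end.
Applying that to "anchor" gives "nchora".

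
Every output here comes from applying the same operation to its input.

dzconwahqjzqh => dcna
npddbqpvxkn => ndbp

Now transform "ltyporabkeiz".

lyoa

In each case the input is transformed by: keep every other character starting from the first (positions 1st, 3rd, 5th, ...), then keep only the first 4 characters.
Starting from "ltyporabkeiz": after the first operation, "lyoaki"; after the second, "lyoa".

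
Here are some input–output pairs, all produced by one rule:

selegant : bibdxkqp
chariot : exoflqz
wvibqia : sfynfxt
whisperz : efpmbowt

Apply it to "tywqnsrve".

The transformation: move the first character to the end, then shift every letter 3 places backward in the alphabet (wrapping around).
Working it through for "tywqnsrve": intermediate "ywqnsrvet", final "vtnkposbq".

vtnkposbq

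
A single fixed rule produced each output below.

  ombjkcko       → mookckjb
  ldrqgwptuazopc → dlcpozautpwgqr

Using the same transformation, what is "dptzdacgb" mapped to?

pdbgcadzt

The pattern: move the first 2 characters to the end (rotate left by 2), then reverse the string.
Working it through for "dptzdacgb": intermediate "tzdacgbdp", final "pdbgcadzt".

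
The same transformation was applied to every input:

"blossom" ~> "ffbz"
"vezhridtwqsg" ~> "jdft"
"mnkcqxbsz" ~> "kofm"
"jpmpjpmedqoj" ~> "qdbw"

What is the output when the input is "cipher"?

In each case the input is transformed by: shift every letter 13 places forward in the alphabet (wrapping around) — i.e. ROT13, then keep only the last 4 characters.
On "cipher": the first step gives "pvcure", and the second then gives "cure".

cure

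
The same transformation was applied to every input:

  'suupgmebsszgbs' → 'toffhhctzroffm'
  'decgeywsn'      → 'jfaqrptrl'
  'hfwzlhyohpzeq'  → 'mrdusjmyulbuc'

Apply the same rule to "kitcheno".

rabxvgpu

In each case the input is transformed by: shift every letter 13 places forward in the alphabet (wrapping around) — i.e. ROT13, then move the last 3 characters to the front (rotate right by 3).
Starting from "kitcheno": after the first operation, "xvgpurab"; after the second, "rabxvgpu".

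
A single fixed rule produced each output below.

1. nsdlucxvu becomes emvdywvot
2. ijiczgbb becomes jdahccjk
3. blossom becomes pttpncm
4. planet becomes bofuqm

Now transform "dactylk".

duzmleb

Looking at the pairs, the operation is to shift every letter 1 place forward in the alphabet (wrapping around), then move the first 2 characters to the end (rotate left by 2).
For "dactylk" the result is "duzmleb".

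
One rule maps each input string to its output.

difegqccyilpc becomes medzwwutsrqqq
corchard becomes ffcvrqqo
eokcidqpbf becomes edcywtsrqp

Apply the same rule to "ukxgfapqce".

liedyutsqo

The rule is to sort the characters into reverse alphabetical order, then shift every letter 12 places backward in the alphabet (wrapping around).
On "ukxgfapqce": the first step gives "xuqpkgfeca", and the second then gives "liedyutsqo".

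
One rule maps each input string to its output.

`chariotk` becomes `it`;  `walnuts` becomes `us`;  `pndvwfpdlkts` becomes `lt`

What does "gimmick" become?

Each output is the input with this applied: keep every other character starting from the first (positions 1st, 3rd, 5th, ...), then keep only the last 2 characters.
Starting from "gimmick": after the first operation, "gmik"; after the second, "ik".

ik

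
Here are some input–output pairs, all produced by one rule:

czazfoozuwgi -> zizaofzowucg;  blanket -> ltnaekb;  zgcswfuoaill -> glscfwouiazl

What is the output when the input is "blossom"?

lmsoosb

In each case the input is transformed by: swap the first and last characters, then swap each adjacent pair of characters (1↔2, 3↔4, ...).
On "blossom": the first step gives "mlossob", and the second then gives "lmsoosb".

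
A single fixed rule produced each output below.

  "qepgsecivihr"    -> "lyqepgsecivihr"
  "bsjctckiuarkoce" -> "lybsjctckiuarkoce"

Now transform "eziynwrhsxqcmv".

lyeziynwrhsxqcmv

In each case the input is transformed by: prepend "ly".
So "eziynwrhsxqcmv" becomes "lyeziynwrhsxqcmv".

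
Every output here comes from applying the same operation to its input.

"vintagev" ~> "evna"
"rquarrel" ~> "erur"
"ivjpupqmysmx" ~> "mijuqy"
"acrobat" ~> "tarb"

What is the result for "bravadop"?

In each case the input is transformed by: keep every other character starting from the first (positions 1st, 3rd, 5th, ...), then move the last character to the front.
Starting from "bravadop": after the first operation, "baao"; after the second, "obaa".

obaa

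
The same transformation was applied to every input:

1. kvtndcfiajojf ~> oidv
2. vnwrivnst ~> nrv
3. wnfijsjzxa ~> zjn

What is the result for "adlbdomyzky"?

The pattern: reverse the string, then keep one character in every 3, starting at position 3 (positions 3rd, 6th, 9th, ...).
For "adlbdomyzky" the result is "zol".

zol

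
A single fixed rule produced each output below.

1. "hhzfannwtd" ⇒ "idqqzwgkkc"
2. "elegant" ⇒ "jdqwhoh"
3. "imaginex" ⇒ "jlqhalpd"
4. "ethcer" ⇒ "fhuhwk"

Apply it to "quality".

olwbtxd

In each case the input is transformed by: move the first 3 characters to the end (rotate left by 3), then shift every letter 3 places forward in the alphabet (wrapping around).
"quality" → "lityqua" → "olwbtxd".
(Check on "hhzfannwtd": → "fannwtdhhz" → "idqqzwgkkc" ✓)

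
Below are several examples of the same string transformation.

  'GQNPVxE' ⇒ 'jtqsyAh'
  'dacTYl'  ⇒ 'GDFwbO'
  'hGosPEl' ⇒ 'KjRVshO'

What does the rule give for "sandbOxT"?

VDQGErAw

The pattern: flip the case of every letter, then shift every letter 3 places forward in the alphabet (wrapping around).
Working it through for "sandbOxT": intermediate "SANDBoXt", final "VDQGErAw".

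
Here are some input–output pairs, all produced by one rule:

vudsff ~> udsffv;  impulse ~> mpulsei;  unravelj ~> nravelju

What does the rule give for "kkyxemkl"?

kyxemklk

The rule is to move the first character to the end.
So "kkyxemkl" becomes "kyxemklk".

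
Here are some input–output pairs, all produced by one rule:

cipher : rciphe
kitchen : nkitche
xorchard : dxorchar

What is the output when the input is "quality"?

Each output is the input with this applied: move the last character to the front.
Applying that to "quality" gives "yqualit".

yqualit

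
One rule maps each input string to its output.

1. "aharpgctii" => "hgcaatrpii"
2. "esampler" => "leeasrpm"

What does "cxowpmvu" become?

Looking at the pairs, the operation is to sort the characters into reverse alphabetical order, then swap the front and back halves of the string.
Applying that to "cxowpmvu" gives "pomcxwvu".

pomcxwvu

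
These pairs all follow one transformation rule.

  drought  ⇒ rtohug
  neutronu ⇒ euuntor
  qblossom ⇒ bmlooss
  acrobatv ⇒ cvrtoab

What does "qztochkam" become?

The transformation: delete the first character, then take characters alternately from the front and the back (1st, last, 2nd, 2nd-last, ...).
On "qztochkam": the first step gives "ztochkam", and the second then gives "zmtaokch".

zmtaokch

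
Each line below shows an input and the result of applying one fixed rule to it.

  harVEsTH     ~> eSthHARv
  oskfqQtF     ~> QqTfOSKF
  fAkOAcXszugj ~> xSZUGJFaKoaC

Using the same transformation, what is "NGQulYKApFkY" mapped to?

Looking at the pairs, the operation is to flip the case of every letter, then swap the front and back halves of the string.
For "NGQulYKApFkY", step one produces "ngqULykaPfKy"; step two turns that into "kaPfKyngqULy".

kaPfKyngqULy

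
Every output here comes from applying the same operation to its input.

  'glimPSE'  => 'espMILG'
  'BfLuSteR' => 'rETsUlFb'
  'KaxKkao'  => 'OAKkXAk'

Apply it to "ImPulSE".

esLUpMi

In each case the input is transformed by: flip the case of every letter, then reverse the string.
"ImPulSE" → "esLUpMi".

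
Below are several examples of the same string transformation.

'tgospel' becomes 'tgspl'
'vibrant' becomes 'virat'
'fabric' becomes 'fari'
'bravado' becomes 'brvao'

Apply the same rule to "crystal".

The rule is to double every character, then keep one character in every 3, starting at position 1 (positions 1st, 4th, 7th, ...).
For "crystal", step one produces "ccrryyssttaall"; step two turns that into "crstl".

crstl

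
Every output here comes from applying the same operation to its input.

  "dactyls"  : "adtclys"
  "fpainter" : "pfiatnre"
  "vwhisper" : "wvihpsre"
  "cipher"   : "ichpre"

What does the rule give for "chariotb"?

The transformation: swap each adjacent pair of characters (1↔2, 3↔4, ...).
"chariotb" → "hcraoibt".

hcraoibt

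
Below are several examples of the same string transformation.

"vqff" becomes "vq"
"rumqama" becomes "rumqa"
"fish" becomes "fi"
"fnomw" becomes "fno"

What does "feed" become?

Looking at the pairs, the operation is to delete the last 2 characters.
Applying that to "feed" gives "fe".

fe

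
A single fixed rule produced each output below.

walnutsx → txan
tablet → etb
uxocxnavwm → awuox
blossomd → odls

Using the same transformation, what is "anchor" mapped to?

Rule — swap the front and back halves of the string, then keep every other character starting from the second (positions 2nd, 4th, 6th, ...).
On "anchor" that produces "oac".

oac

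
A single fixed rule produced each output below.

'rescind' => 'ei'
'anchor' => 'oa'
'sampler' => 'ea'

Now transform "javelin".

Each output is the input with this applied: move the last 2 characters to the front (rotate right by 2), then keep only the vowels.
For "javelin", step one produces "injavel"; step two turns that into "iae".

iae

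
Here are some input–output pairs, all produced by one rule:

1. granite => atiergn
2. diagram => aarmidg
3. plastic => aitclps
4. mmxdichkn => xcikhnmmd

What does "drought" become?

What's happening: swap each adjacent pair of characters (1↔2, 3↔4, ...), then move the first 3 characters to the end (rotate left by 3).
On "drought": the first step gives "rduohgt", and the second then gives "ohgtrdu".

ohgtrdu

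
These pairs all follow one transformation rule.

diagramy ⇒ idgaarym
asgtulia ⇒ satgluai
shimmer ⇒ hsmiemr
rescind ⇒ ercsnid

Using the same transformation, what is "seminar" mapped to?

esimanr

The pattern: swap each adjacent pair of characters (1↔2, 3↔4, ...).
So "seminar" becomes "esimanr".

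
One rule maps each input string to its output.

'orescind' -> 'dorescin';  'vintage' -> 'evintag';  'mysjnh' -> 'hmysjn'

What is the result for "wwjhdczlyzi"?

Rule — move the last character to the front.
For "wwjhdczlyzi" the result is "iwwjhdczlyz".

iwwjhdczlyz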